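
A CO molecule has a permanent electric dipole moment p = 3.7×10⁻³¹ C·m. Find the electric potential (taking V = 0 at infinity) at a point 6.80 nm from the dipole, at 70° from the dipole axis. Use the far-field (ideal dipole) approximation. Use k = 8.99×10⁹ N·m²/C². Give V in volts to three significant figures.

V ≈ 2.46×10⁻⁵ V

The dipole potential is V = kp cosθ / r².
V = (8.99×10⁹)(3.70×10⁻³¹)·cos70° / (6.80×10⁻⁹)² = 2.460×10⁻⁵ V.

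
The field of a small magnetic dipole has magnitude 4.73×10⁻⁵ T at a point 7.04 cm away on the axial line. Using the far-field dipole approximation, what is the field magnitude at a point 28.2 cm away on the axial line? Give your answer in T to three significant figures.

Dipole fields scale as 1/r³ in the far field; the geometry is the same at both points.
B₂ = B₁ · (r₁/r₂)³ = 4.73×10⁻⁵ · (7.04/28.2)³.
(r₁/r₂)³ = (0.2496)³ = 0.01556.
B₂ ≈ 7.359×10⁻⁷ T.

B ≈ 7.36×10⁻⁷ T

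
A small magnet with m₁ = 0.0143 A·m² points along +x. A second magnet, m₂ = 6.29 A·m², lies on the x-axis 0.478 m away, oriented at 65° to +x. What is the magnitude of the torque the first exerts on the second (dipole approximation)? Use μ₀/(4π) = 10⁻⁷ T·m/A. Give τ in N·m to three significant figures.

Dipole B is on the axis of dipole A, so B₁ there is axial: B₁ = (μ₀/4π)·2m₁/r³ along +x.
B₁ = 2(10⁻⁷)(0.0143)/(0.478)³ = 2.619×10⁻⁸ T.
τ = m₂ B₁ sinθ.
τ = (6.29)(2.619×10⁻⁸)·sin65° = 1.493×10⁻⁷ N·m.

τ ≈ 1.49×10⁻⁷ N·m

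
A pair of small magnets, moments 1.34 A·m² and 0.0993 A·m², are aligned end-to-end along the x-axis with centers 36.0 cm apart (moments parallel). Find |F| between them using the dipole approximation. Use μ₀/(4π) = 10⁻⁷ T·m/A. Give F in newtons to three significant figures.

On-axis B of dipole 1: B = (μ₀/4π)·2m₁/r³. Force on dipole 2: F = m₂·dB/dr.
dB/dr = −(μ₀/4π)·6m₁/r⁴, so |F| = (μ₀/4π)·6m₁m₂/r⁴.
F = 6(10⁻⁷)(1.34)(0.0993)/(0.360)⁴ = 4.753×10⁻⁶ N.

F ≈ 4.75×10⁻⁶ N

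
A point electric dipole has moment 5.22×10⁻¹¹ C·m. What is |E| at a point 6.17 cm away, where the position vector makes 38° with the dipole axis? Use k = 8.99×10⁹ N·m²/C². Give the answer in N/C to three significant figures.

At angle θ the dipole field magnitude is E = (kp/r³)·√(1 + 3cos²θ).
kp/r³ = (8.99×10⁹)(5.22×10⁻¹¹) / (0.0617)³ = 1998 N/C.
√(1 + 3cos²38°) = √(1 + 3·0.6210) = √2.8629 ≈ 1.6920.
E ≈ 1998 × 1.692 = 3380 N/C.

E ≈ 3380 N/C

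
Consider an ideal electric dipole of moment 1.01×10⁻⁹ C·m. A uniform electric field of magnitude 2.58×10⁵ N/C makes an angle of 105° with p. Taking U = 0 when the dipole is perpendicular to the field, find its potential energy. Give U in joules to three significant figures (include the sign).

U ≈ 6.74×10⁻⁵ J

U = −p·E = −pE cosθ.
U = −(1.01×10⁻⁹)(2.58×10⁵)·cos105° = 6.744×10⁻⁵ J.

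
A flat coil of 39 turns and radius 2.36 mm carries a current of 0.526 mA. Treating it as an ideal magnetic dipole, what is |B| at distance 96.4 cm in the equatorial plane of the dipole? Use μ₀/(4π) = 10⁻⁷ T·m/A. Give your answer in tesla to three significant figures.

m = NIA = NIπa² = 39·(5.26×10⁻⁴)·π·(0.00236)² = 3.589×10⁻⁷ A·m².
In the equatorial plane B = (μ₀/4π)·m/r³ (half the axial value).
B = (10⁻⁷)·(3.589×10⁻⁷) / (0.964)³ = 4.006×10⁻¹⁴ T.

B ≈ 4.01×10⁻¹⁴ T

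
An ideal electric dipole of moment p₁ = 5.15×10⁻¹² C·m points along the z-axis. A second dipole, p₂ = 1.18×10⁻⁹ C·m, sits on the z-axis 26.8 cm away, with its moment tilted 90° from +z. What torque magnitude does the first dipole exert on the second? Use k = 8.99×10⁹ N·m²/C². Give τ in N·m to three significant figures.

The second dipole sits on the axis of the first, so the field there is axial: E₁ = 2kp₁/r³ along +z.
E₁ = 2(8.99×10⁹)(5.15×10⁻¹²)/(0.268)³ = 4.811 N/C.
Torque on the second dipole: τ = p₂ E₁ sinθ.
τ = (1.18×10⁻⁹)(4.811)·sin90° = 5.676×10⁻⁹ N·m.

τ ≈ 5.68×10⁻⁹ N·m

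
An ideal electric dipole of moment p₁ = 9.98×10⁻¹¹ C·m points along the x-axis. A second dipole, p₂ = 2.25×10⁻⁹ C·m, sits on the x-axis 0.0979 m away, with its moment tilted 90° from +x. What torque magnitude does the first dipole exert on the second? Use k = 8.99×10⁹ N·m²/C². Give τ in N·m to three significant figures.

The second dipole sits on the axis of the first, so the field there is axial: E₁ = 2kp₁/r³ along +x.
E₁ = 2(8.99×10⁹)(9.98×10⁻¹¹)/(0.0979)³ = 1912 N/C.
Torque on the second dipole: τ = p₂ E₁ sinθ.
τ = (2.25×10⁻⁹)(1912)·sin90° = 4.303×10⁻⁶ N·m.

τ ≈ 4.30×10⁻⁶ N·m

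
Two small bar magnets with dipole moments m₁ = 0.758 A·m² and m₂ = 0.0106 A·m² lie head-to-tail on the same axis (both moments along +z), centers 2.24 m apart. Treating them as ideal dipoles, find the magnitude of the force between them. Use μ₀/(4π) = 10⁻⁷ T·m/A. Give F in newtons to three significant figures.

F ≈ 1.91×10⁻¹⁰ N

On-axis B of dipole 1: B = (μ₀/4π)·2m₁/r³. Force on dipole 2: F = m₂·dB/dr.
dB/dr = −(μ₀/4π)·6m₁/r⁴, so |F| = (μ₀/4π)·6m₁m₂/r⁴.
F = 6(10⁻⁷)(0.758)(0.0106)/(2.24)⁴ = 1.915×10⁻¹⁰ N.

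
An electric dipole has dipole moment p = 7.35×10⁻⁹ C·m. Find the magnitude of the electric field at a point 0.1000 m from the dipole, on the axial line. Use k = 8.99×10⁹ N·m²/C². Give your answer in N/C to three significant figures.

E ≈ 1.32×10⁵ N/C

On the dipole axis E = 2kp/r³.
E = 2·(8.99×10⁹)(7.35×10⁻⁹) / (0.100)³ = 1.322×10⁵ N/C.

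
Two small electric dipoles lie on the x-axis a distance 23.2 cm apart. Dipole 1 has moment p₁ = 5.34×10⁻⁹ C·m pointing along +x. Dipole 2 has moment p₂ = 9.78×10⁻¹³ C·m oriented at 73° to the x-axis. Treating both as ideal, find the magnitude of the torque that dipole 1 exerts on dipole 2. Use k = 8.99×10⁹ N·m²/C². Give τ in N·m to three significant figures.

The second dipole sits on the axis of the first, so the field there is axial: E₁ = 2kp₁/r³ along +x.
E₁ = 2(8.99×10⁹)(5.34×10⁻⁹)/(0.232)³ = 7689 N/C.
Torque on the second dipole: τ = p₂ E₁ sinθ.
τ = (9.78×10⁻¹³)(7689)·sin73° = 7.191×10⁻⁹ N·m.

τ ≈ 7.19×10⁻⁹ N·m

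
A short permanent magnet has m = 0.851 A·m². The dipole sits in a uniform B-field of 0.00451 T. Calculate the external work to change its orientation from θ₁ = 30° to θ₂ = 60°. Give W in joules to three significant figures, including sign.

W_ext = ΔU = −mB cosθ₂ + mB cosθ₁ = mB(cosθ₁ − cosθ₂).
W = (0.851)(0.00451)·(cos30° − cos60°) = (0.003838)·(+0.3660) = 0.001405 J.

W ≈ 0.00140 J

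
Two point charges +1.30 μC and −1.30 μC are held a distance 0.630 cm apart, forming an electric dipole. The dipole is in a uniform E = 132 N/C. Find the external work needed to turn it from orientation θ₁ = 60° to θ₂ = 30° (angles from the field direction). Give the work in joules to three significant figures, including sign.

W ≈ -3.96×10⁻⁷ J

Dipole moment p = qd = (1.30×10⁻⁶ C)(0.00630 m) = 8.19×10⁻⁹ C·m.
W_ext = ΔU = U(θ₂) − U(θ₁) = −pE cosθ₂ − (−pE cosθ₁) = pE(cosθ₁ − cosθ₂).
W = (8.19×10⁻⁹)(132)·(cos60° − cos30°) = (1.081×10⁻⁶)·(-0.3660) = -3.957×10⁻⁷ J.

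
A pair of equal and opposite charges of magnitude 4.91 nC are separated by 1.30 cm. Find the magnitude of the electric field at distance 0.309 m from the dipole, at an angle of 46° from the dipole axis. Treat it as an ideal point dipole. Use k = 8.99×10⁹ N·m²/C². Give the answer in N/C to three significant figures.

Dipole moment p = qd = (4.91×10⁻⁹ C)(0.0130 m) = 6.383×10⁻¹¹ C·m.
At angle θ the dipole field magnitude is E = (kp/r³)·√(1 + 3cos²θ).
kp/r³ = (8.99×10⁹)(6.383×10⁻¹¹) / (0.309)³ = 19.45 N/C.
√(1 + 3cos²46°) = √(1 + 3·0.4826) = √2.4477 ≈ 1.5645.
E ≈ 19.45 × 1.564 = 30.43 N/C.

E ≈ 30.4 N/C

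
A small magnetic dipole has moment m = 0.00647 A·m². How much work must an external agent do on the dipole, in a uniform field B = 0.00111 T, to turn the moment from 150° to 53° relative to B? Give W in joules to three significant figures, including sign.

W ≈ -1.05×10⁻⁵ J

W_ext = ΔU = −mB cosθ₂ + mB cosθ₁ = mB(cosθ₁ − cosθ₂).
W = (0.00647)(0.00111)·(cos150° − cos53°) = (7.182×10⁻⁶)·(-1.4678) = -1.054×10⁻⁵ J.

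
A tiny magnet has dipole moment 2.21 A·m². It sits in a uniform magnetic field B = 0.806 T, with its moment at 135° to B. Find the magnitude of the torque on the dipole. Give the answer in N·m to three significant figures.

τ ≈ 1.26 N·m

Torque on a magnetic dipole: τ = mB sinθ.
τ = (2.21)(0.806)·sin135° = 1.260 N·m.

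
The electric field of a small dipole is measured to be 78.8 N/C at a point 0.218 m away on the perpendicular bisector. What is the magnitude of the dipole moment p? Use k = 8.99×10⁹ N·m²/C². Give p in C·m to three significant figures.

In the equatorial plane E = kp/r³, so p = Er³/(k).
p = (78.8)·(0.218)³ / (8.99×10⁹) = 9.081×10⁻¹¹ C·m.

p ≈ 9.08×10⁻¹¹ C·m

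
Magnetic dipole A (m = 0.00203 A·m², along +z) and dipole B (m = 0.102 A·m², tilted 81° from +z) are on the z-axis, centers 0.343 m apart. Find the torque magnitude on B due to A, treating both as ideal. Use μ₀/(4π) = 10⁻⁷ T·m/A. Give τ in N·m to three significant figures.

τ ≈ 1.01×10⁻⁹ N·m

Dipole B is on the axis of dipole A, so B₁ there is axial: B₁ = (μ₀/4π)·2m₁/r³ along +z.
B₁ = 2(10⁻⁷)(0.00203)/(0.343)³ = 1.006×10⁻⁸ T.
τ = m₂ B₁ sinθ.
τ = (0.102)(1.006×10⁻⁸)·sin81° = 1.014×10⁻⁹ N·m.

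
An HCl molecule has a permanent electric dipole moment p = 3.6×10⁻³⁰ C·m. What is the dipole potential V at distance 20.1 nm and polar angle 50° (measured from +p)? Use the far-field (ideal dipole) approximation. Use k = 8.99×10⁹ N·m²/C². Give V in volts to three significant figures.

V ≈ 5.15×10⁻⁵ V

The dipole potential is V = kp cosθ / r².
V = (8.99×10⁹)(3.60×10⁻³⁰)·cos50° / (2.01×10⁻⁸)² = 5.149×10⁻⁵ V.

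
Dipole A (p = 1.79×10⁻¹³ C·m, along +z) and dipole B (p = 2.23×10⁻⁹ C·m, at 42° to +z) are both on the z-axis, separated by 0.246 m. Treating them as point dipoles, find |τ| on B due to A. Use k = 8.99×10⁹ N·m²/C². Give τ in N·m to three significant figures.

The second dipole sits on the axis of the first, so the field there is axial: E₁ = 2kp₁/r³ along +z.
E₁ = 2(8.99×10⁹)(1.79×10⁻¹³)/(0.246)³ = 0.2162 N/C.
Torque on the second dipole: τ = p₂ E₁ sinθ.
τ = (2.23×10⁻⁹)(0.2162)·sin42° = 3.226×10⁻¹⁰ N·m.

τ ≈ 3.23×10⁻¹⁰ N·m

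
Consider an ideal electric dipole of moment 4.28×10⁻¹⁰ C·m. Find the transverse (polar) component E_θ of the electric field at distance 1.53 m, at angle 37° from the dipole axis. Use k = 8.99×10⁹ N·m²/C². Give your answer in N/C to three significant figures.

For a dipole, E_θ = (kp sinθ)/r³.
kp/r³ = (8.99×10⁹)(4.28×10⁻¹⁰)/(1.53)³ = 1.074 N/C.
E_θ = 1.074·sin37° = 0.6465 N/C.

E_θ ≈ 0.647 N/C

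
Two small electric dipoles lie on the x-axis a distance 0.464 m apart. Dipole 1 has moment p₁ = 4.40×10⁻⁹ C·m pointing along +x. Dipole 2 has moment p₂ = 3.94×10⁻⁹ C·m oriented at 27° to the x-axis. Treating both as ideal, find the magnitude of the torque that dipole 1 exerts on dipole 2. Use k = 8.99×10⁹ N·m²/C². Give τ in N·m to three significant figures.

τ ≈ 1.42×10⁻⁶ N·m

The second dipole sits on the axis of the first, so the field there is axial: E₁ = 2kp₁/r³ along +x.
E₁ = 2(8.99×10⁹)(4.40×10⁻⁹)/(0.464)³ = 791.9 N/C.
Torque on the second dipole: τ = p₂ E₁ sinθ.
τ = (3.94×10⁻⁹)(791.9)·sin27° = 1.417×10⁻⁶ N·m.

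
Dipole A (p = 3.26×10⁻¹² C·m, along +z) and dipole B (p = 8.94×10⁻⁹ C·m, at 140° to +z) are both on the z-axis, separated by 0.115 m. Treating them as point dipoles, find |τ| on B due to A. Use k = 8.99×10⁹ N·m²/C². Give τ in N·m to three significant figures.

τ ≈ 2.21×10⁻⁷ N·m

The second dipole sits on the axis of the first, so the field there is axial: E₁ = 2kp₁/r³ along +z.
E₁ = 2(8.99×10⁹)(3.26×10⁻¹²)/(0.115)³ = 38.54 N/C.
Torque on the second dipole: τ = p₂ E₁ sinθ.
τ = (8.94×10⁻⁹)(38.54)·sin140° = 2.215×10⁻⁷ N·m.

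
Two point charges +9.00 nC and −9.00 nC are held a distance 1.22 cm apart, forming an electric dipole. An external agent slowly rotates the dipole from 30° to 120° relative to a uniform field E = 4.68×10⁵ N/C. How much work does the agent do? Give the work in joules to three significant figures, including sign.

Dipole moment p = qd = (9.00×10⁻⁹ C)(0.0122 m) = 1.098×10⁻¹⁰ C·m.
W_ext = ΔU = U(θ₂) − U(θ₁) = −pE cosθ₂ − (−pE cosθ₁) = pE(cosθ₁ − cosθ₂).
W = (1.098×10⁻¹⁰)(4.68×10⁵)·(cos30° − cos120°) = (5.139×10⁻⁵)·(+1.3660) = 7.020×10⁻⁵ J.

W ≈ 7.02×10⁻⁵ J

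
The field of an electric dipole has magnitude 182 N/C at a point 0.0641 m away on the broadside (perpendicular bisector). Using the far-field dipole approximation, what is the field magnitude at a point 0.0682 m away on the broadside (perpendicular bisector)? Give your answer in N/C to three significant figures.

Dipole fields scale as 1/r³ in the far field; the geometry is the same at both points.
E₂ = E₁ · (r₁/r₂)³ = 182 · (0.0641/0.0682)³.
(r₁/r₂)³ = (0.9399)³ = 0.8303.
E₂ ≈ 151.1 N/C.

E ≈ 151 N/C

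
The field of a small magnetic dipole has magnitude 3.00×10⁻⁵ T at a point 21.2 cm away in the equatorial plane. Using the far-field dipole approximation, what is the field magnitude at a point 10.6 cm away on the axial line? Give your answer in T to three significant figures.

B ≈ 4.80×10⁻⁴ T

Dipole fields scale as 1/r³ in the far field.
The axial field is twice the equatorial field at the same r, so the geometry factor is 2/1.
B₂ = B₁ · (2/1) · (r₁/r₂)³ = 3.00×10⁻⁵ · 2 · (21.2/10.6)³.
(r₁/r₂)³ = (2)³ = 8.
B₂ ≈ 4.800×10⁻⁴ T.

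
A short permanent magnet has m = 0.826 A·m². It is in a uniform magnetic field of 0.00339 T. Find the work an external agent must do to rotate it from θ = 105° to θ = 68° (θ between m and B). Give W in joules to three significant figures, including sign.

W ≈ -0.00177 J

W_ext = ΔU = −mB cosθ₂ + mB cosθ₁ = mB(cosθ₁ − cosθ₂).
W = (0.826)(0.00339)·(cos105° − cos68°) = (0.002800)·(-0.6334) = -0.001774 J.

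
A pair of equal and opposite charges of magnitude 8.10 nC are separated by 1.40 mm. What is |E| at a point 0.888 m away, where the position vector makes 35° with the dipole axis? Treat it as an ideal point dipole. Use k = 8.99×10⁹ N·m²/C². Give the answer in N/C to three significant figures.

E ≈ 0.253 N/C

Dipole moment p = qd = (8.10×10⁻⁹ C)(0.00140 m) = 1.134×10⁻¹¹ C·m.
At angle θ the dipole field magnitude is E = (kp/r³)·√(1 + 3cos²θ).
kp/r³ = (8.99×10⁹)(1.134×10⁻¹¹) / (0.888)³ = 0.1456 N/C.
√(1 + 3cos²35°) = √(1 + 3·0.6710) = √3.0130 ≈ 1.7358.
E ≈ 0.1456 × 1.736 = 0.2527 N/C.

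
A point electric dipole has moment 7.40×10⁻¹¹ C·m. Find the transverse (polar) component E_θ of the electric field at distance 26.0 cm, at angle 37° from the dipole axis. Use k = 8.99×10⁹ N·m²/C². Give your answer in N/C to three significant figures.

E_θ ≈ 22.8 N/C

For a dipole, E_θ = (kp sinθ)/r³.
kp/r³ = (8.99×10⁹)(7.40×10⁻¹¹)/(0.260)³ = 37.85 N/C.
E_θ = 37.85·sin37° = 22.78 N/C.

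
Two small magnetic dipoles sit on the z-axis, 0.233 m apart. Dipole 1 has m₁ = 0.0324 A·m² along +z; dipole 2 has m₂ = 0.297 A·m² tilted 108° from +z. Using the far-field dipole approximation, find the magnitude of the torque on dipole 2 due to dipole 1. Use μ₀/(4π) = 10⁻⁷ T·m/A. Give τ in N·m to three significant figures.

Dipole B is on the axis of dipole A, so B₁ there is axial: B₁ = (μ₀/4π)·2m₁/r³ along +z.
B₁ = 2(10⁻⁷)(0.0324)/(0.233)³ = 5.123×10⁻⁷ T.
τ = m₂ B₁ sinθ.
τ = (0.297)(5.123×10⁻⁷)·sin108° = 1.447×10⁻⁷ N·m.

τ ≈ 1.45×10⁻⁷ N·m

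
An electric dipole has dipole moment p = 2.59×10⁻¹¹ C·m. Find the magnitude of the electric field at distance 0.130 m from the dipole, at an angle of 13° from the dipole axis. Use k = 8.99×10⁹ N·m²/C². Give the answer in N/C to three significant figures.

E ≈ 208 N/C

At angle θ the dipole field magnitude is E = (kp/r³)·√(1 + 3cos²θ).
kp/r³ = (8.99×10⁹)(2.59×10⁻¹¹) / (0.130)³ = 106.0 N/C.
√(1 + 3cos²13°) = √(1 + 3·0.9494) = √3.8482 ≈ 1.9617.
E ≈ 106.0 × 1.962 = 207.9 N/C.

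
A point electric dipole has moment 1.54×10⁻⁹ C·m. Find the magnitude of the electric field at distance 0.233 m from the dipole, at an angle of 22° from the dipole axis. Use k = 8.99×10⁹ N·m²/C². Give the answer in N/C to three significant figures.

At angle θ the dipole field magnitude is E = (kp/r³)·√(1 + 3cos²θ).
kp/r³ = (8.99×10⁹)(1.54×10⁻⁹) / (0.233)³ = 1094 N/C.
√(1 + 3cos²22°) = √(1 + 3·0.8597) = √3.5790 ≈ 1.8918.
E ≈ 1094 × 1.892 = 2071 N/C.

E ≈ 2070 N/C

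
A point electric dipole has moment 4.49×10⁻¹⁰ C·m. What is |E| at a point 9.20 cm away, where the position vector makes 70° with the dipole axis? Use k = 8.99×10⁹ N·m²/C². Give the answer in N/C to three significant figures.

At angle θ the dipole field magnitude is E = (kp/r³)·√(1 + 3cos²θ).
kp/r³ = (8.99×10⁹)(4.49×10⁻¹⁰) / (0.0920)³ = 5184 N/C.
√(1 + 3cos²70°) = √(1 + 3·0.1170) = √1.3509 ≈ 1.1623.
E ≈ 5184 × 1.162 = 6025 N/C.

E ≈ 6030 N/C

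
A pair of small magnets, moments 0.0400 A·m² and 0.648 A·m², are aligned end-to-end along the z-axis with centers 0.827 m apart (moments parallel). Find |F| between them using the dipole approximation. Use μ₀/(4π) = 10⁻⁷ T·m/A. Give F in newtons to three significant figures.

F ≈ 3.32×10⁻⁸ N

On-axis B of dipole 1: B = (μ₀/4π)·2m₁/r³. Force on dipole 2: F = m₂·dB/dr.
dB/dr = −(μ₀/4π)·6m₁/r⁴, so |F| = (μ₀/4π)·6m₁m₂/r⁴.
F = 6(10⁻⁷)(0.0400)(0.648)/(0.827)⁴ = 3.325×10⁻⁸ N.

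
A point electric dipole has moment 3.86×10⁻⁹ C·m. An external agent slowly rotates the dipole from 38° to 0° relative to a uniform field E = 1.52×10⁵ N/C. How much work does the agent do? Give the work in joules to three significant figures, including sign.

W ≈ -1.24×10⁻⁴ J

W_ext = ΔU = U(θ₂) − U(θ₁) = −pE cosθ₂ − (−pE cosθ₁) = pE(cosθ₁ − cosθ₂).
W = (3.86×10⁻⁹)(1.52×10⁵)·(cos38° − cos0°) = (5.867×10⁻⁴)·(-0.2120) = -1.244×10⁻⁴ J.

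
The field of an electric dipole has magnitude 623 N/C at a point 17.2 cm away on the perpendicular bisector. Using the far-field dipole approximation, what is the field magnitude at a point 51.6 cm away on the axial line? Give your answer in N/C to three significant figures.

E ≈ 46.1 N/C

Dipole fields scale as 1/r³ in the far field.
The axial field is twice the equatorial field at the same r, so the geometry factor is 2/1.
E₂ = E₁ · (2/1) · (r₁/r₂)³ = 623 · 2 · (17.2/51.6)³.
(r₁/r₂)³ = (0.3333)³ = 0.03704.
E₂ ≈ 46.15 N/C.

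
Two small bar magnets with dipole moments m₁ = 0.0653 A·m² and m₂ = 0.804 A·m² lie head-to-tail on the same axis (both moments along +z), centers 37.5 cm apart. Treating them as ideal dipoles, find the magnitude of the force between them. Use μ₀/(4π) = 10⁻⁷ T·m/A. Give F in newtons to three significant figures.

F ≈ 1.59×10⁻⁶ N

On-axis B of dipole 1: B = (μ₀/4π)·2m₁/r³. Force on dipole 2: F = m₂·dB/dr.
dB/dr = −(μ₀/4π)·6m₁/r⁴, so |F| = (μ₀/4π)·6m₁m₂/r⁴.
F = 6(10⁻⁷)(0.0653)(0.804)/(0.375)⁴ = 1.593×10⁻⁶ N.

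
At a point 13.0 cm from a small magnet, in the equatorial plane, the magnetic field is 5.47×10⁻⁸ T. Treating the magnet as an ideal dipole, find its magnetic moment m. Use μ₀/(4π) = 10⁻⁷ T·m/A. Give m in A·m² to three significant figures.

m ≈ 0.00120 A·m²

In the equatorial plane B = (μ₀/4π)·m/r³, so m = Br³·4π/(μ₀).
m = (5.47×10⁻⁸)·(0.130)³ / (10⁻⁷) = 0.001202 A·m².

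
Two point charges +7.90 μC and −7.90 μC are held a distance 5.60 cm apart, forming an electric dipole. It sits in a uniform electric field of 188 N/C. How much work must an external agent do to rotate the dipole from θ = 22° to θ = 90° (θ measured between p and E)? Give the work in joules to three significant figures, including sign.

W ≈ 7.71×10⁻⁵ J

Dipole moment p = qd = (7.90×10⁻⁶ C)(0.0560 m) = 4.424×10⁻⁷ C·m.
W_ext = ΔU = U(θ₂) − U(θ₁) = −pE cosθ₂ − (−pE cosθ₁) = pE(cosθ₁ − cosθ₂).
W = (4.424×10⁻⁷)(188)·(cos22° − cos90°) = (8.317×10⁻⁵)·(+0.9272) = 7.711×10⁻⁵ J.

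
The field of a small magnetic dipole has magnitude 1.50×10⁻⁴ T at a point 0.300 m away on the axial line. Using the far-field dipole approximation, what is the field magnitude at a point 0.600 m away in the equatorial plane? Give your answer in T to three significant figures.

B ≈ 9.37×10⁻⁶ T

Dipole fields scale as 1/r³ in the far field.
The axial field is twice the equatorial field at the same r, so the geometry factor is 1/2.
B₂ = B₁ · (1/2) · (r₁/r₂)³ = 1.50×10⁻⁴ · 0.5 · (0.300/0.600)³.
(r₁/r₂)³ = (0.5)³ = 0.125.
B₂ ≈ 9.375×10⁻⁶ T.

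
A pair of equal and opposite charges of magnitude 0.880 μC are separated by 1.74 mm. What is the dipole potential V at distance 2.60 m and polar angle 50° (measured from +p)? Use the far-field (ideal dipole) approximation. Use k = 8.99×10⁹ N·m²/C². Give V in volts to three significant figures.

Dipole moment p = qd = (8.80×10⁻⁷ C)(0.00174 m) = 1.531×10⁻⁹ C·m.
The dipole potential is V = kp cosθ / r².
V = (8.99×10⁹)(1.531×10⁻⁹)·cos50° / (2.60)² = 1.309 V.

V ≈ 1.31 V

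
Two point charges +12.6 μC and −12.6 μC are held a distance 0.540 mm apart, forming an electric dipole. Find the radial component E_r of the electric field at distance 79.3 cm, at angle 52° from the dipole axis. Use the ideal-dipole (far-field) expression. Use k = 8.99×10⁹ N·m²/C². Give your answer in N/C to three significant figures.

Dipole moment p = qd = (1.26×10⁻⁵ C)(5.40×10⁻⁴ m) = 6.804×10⁻⁹ C·m.
For a dipole, E_r = (2kp cosθ)/r³.
kp/r³ = (8.99×10⁹)(6.804×10⁻⁹)/(0.793)³ = 122.7 N/C.
E_r = 2·122.7·cos52° = 151.0 N/C.

E_r ≈ 151 N/C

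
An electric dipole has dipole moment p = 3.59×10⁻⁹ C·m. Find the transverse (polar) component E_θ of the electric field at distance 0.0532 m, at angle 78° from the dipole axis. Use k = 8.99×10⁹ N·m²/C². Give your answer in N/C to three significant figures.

E_θ ≈ 2.10×10⁵ N/C

For a dipole, E_θ = (kp sinθ)/r³.
kp/r³ = (8.99×10⁹)(3.59×10⁻⁹)/(0.0532)³ = 2.143×10⁵ N/C.
E_θ = 2.143×10⁵·sin78° = 2.097×10⁵ N/C.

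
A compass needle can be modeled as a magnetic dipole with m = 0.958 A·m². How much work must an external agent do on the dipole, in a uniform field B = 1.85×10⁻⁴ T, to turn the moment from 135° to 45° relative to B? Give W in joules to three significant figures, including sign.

W_ext = ΔU = −mB cosθ₂ + mB cosθ₁ = mB(cosθ₁ − cosθ₂).
W = (0.958)(1.85×10⁻⁴)·(cos135° − cos45°) = (1.772×10⁻⁴)·(-1.4142) = -2.506×10⁻⁴ J.

W ≈ -2.51×10⁻⁴ J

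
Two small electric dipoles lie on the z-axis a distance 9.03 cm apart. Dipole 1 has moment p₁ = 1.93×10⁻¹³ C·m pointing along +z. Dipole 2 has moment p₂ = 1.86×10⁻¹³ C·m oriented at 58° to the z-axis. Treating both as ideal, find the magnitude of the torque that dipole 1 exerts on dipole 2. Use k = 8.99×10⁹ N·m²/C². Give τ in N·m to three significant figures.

The second dipole sits on the axis of the first, so the field there is axial: E₁ = 2kp₁/r³ along +z.
E₁ = 2(8.99×10⁹)(1.93×10⁻¹³)/(0.0903)³ = 4.713 N/C.
Torque on the second dipole: τ = p₂ E₁ sinθ.
τ = (1.86×10⁻¹³)(4.713)·sin58° = 7.434×10⁻¹³ N·m.

τ ≈ 7.43×10⁻¹³ N·m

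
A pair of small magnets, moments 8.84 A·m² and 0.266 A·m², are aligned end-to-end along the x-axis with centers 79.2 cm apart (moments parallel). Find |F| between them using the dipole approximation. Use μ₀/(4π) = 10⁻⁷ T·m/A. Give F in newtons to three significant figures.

F ≈ 3.59×10⁻⁶ N

On-axis B of dipole 1: B = (μ₀/4π)·2m₁/r³. Force on dipole 2: F = m₂·dB/dr.
dB/dr = −(μ₀/4π)·6m₁/r⁴, so |F| = (μ₀/4π)·6m₁m₂/r⁴.
F = 6(10⁻⁷)(8.84)(0.266)/(0.792)⁴ = 3.586×10⁻⁶ N.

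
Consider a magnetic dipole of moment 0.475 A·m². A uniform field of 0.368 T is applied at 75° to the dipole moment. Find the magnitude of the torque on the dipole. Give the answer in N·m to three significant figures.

τ ≈ 0.169 N·m

Torque on a magnetic dipole: τ = mB sinθ.
τ = (0.475)(0.368)·sin75° = 0.1688 N·m.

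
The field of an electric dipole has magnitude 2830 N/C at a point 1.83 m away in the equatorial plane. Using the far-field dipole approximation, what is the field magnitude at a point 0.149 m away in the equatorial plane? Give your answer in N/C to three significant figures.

Dipole fields scale as 1/r³ in the far field; the geometry is the same at both points.
E₂ = E₁ · (r₁/r₂)³ = 2830 · (1.83/0.149)³.
(r₁/r₂)³ = (12.28)³ = 1853.
E₂ ≈ 5.243×10⁶ N/C.

E ≈ 5.24×10⁶ N/C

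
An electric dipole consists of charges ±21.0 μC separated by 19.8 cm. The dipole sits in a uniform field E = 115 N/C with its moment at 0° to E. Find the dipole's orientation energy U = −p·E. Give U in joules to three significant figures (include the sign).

U ≈ -4.78×10⁻⁴ J

Dipole moment p = qd = (2.10×10⁻⁵ C)(0.198 m) = 4.158×10⁻⁶ C·m.
U = −p·E = −pE cosθ.
U = −(4.158×10⁻⁶)(115)·cos0° = -4.782×10⁻⁴ J.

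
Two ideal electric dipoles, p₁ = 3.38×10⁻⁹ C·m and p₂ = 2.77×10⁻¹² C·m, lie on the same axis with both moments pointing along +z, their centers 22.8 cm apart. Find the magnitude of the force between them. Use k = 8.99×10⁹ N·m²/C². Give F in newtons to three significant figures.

On-axis field of dipole 1 at distance r: E = 2kp₁/r³. Force on dipole 2 is F = p₂·dE/dr (gradient along axis).
dE/dr = −6kp₁/r⁴, so |F| = 6kp₁p₂/r⁴ (attractive for aligned moments).
F = 6(8.99×10⁹)(3.38×10⁻⁹)(2.77×10⁻¹²)/(0.228)⁴ = 1.869×10⁻⁷ N.

F ≈ 1.87×10⁻⁷ N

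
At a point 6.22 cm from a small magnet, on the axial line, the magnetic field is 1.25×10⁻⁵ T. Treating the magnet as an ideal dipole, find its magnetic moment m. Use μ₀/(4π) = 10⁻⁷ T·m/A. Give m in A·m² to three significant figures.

m ≈ 0.0150 A·m²

On axis B = (μ₀/4π)·2m/r³, so m = Br³·4π/(μ₀·2).
m = (1.25×10⁻⁵)·(0.0622)³ / (2·10⁻⁷) = 0.01504 A·m².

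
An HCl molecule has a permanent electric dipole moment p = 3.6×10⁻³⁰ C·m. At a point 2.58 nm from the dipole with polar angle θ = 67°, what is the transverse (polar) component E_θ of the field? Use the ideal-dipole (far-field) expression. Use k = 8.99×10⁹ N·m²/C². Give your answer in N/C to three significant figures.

E_θ ≈ 1.73×10⁶ N/C

For a dipole, E_θ = (kp sinθ)/r³.
kp/r³ = (8.99×10⁹)(3.60×10⁻³⁰)/(2.58×10⁻⁹)³ = 1.885×10⁶ N/C.
E_θ = 1.885×10⁶·sin67° = 1.735×10⁶ N/C.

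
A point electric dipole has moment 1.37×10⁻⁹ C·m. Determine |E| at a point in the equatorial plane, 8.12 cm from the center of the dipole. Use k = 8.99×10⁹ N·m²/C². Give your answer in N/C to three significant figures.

E ≈ 2.30×10⁴ N/C

In the equatorial plane E = kp/r³.
E = (8.99×10⁹)(1.37×10⁻⁹) / (0.0812)³ = 2.300×10⁴ N/C.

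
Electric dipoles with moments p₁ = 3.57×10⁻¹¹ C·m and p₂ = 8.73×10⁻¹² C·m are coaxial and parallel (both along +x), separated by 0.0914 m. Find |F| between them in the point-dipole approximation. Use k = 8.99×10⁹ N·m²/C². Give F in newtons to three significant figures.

On-axis field of dipole 1 at distance r: E = 2kp₁/r³. Force on dipole 2 is F = p₂·dE/dr (gradient along axis).
dE/dr = −6kp₁/r⁴, so |F| = 6kp₁p₂/r⁴ (attractive for aligned moments).
F = 6(8.99×10⁹)(3.57×10⁻¹¹)(8.73×10⁻¹²)/(0.0914)⁴ = 2.409×10⁻⁷ N.

F ≈ 2.41×10⁻⁷ N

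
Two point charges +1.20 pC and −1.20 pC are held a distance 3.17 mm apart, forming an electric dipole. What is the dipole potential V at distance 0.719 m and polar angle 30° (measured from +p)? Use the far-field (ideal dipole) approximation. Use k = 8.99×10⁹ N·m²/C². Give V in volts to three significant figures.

V ≈ 5.73×10⁻⁵ V

Dipole moment p = qd = (1.20×10⁻¹² C)(0.00317 m) = 3.804×10⁻¹⁵ C·m.
The dipole potential is V = kp cosθ / r².
V = (8.99×10⁹)(3.804×10⁻¹⁵)·cos30° / (0.719)² = 5.729×10⁻⁵ V.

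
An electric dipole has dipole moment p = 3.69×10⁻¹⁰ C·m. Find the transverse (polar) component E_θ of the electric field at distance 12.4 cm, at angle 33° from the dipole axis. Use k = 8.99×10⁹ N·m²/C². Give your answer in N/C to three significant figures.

For a dipole, E_θ = (kp sinθ)/r³.
kp/r³ = (8.99×10⁹)(3.69×10⁻¹⁰)/(0.124)³ = 1740 N/C.
E_θ = 1740·sin33° = 947.6 N/C.

E_θ ≈ 948 N/C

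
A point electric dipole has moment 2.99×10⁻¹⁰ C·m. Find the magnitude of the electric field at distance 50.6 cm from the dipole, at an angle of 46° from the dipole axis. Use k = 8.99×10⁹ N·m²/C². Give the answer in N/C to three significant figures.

At angle θ the dipole field magnitude is E = (kp/r³)·√(1 + 3cos²θ).
kp/r³ = (8.99×10⁹)(2.99×10⁻¹⁰) / (0.506)³ = 20.75 N/C.
√(1 + 3cos²46°) = √(1 + 3·0.4826) = √2.4477 ≈ 1.5645.
E ≈ 20.75 × 1.564 = 32.46 N/C.

E ≈ 32.5 N/C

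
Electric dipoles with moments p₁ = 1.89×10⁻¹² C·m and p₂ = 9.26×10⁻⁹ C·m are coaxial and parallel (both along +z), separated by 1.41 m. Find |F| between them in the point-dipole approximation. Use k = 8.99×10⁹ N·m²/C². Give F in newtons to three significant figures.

F ≈ 2.39×10⁻¹⁰ N

On-axis field of dipole 1 at distance r: E = 2kp₁/r³. Force on dipole 2 is F = p₂·dE/dr (gradient along axis).
dE/dr = −6kp₁/r⁴, so |F| = 6kp₁p₂/r⁴ (attractive for aligned moments).
F = 6(8.99×10⁹)(1.89×10⁻¹²)(9.26×10⁻⁹)/(1.41)⁴ = 2.388×10⁻¹⁰ N.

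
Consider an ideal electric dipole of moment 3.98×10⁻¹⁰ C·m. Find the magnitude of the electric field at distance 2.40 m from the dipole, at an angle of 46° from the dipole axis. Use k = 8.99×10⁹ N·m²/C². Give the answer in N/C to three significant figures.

E ≈ 0.405 N/C

At angle θ the dipole field magnitude is E = (kp/r³)·√(1 + 3cos²θ).
kp/r³ = (8.99×10⁹)(3.98×10⁻¹⁰) / (2.40)³ = 0.2588 N/C.
√(1 + 3cos²46°) = √(1 + 3·0.4826) = √2.4477 ≈ 1.5645.
E ≈ 0.2588 × 1.564 = 0.4049 N/C.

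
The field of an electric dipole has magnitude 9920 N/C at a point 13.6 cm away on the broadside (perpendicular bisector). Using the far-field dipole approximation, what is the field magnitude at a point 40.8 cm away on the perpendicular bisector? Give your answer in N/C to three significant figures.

E ≈ 367 N/C

Dipole fields scale as 1/r³ in the far field; the geometry is the same at both points.
E₂ = E₁ · (r₁/r₂)³ = 9920 · (13.6/40.8)³.
(r₁/r₂)³ = (0.3333)³ = 0.03704.
E₂ ≈ 367.4 N/C.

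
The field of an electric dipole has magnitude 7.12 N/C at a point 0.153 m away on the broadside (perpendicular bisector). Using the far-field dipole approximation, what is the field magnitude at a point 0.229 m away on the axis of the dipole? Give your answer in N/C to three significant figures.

Dipole fields scale as 1/r³ in the far field.
The axial field is twice the equatorial field at the same r, so the geometry factor is 2/1.
E₂ = E₁ · (2/1) · (r₁/r₂)³ = 7.12 · 2 · (0.153/0.229)³.
(r₁/r₂)³ = (0.6681)³ = 0.2982.
E₂ ≈ 4.247 N/C.

E ≈ 4.25 N/C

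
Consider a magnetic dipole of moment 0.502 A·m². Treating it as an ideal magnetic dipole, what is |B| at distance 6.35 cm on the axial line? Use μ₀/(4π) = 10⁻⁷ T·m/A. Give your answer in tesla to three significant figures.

B ≈ 3.92×10⁻⁴ T

On axis B = (μ₀/4π)·2m/r³.
B = 2·(10⁻⁷)·(0.502) / (0.0635)³ = 3.921×10⁻⁴ T.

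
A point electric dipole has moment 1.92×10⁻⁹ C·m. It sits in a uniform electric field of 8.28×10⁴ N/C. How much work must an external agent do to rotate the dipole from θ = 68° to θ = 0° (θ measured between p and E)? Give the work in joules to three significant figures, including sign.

W ≈ -9.94×10⁻⁵ J

W_ext = ΔU = U(θ₂) − U(θ₁) = −pE cosθ₂ − (−pE cosθ₁) = pE(cosθ₁ − cosθ₂).
W = (1.92×10⁻⁹)(8.28×10⁴)·(cos68° − cos0°) = (1.590×10⁻⁴)·(-0.6254) = -9.942×10⁻⁵ J.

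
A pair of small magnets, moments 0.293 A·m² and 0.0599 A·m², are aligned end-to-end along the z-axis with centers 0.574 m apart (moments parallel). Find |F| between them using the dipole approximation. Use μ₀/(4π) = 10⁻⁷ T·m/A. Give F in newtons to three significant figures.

F ≈ 9.70×10⁻⁸ N

On-axis B of dipole 1: B = (μ₀/4π)·2m₁/r³. Force on dipole 2: F = m₂·dB/dr.
dB/dr = −(μ₀/4π)·6m₁/r⁴, so |F| = (μ₀/4π)·6m₁m₂/r⁴.
F = 6(10⁻⁷)(0.293)(0.0599)/(0.574)⁴ = 9.701×10⁻⁸ N.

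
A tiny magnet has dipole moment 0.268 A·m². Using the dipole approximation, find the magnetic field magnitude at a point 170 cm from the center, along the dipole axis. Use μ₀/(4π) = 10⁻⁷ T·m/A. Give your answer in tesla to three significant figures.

On axis B = (μ₀/4π)·2m/r³.
B = 2·(10⁻⁷)·(0.268) / (1.70)³ = 1.091×10⁻⁸ T.

B ≈ 1.09×10⁻⁸ T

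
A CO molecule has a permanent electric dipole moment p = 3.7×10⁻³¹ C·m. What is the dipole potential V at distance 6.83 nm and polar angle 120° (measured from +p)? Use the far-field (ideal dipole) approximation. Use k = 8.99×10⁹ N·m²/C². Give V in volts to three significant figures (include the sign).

V ≈ -3.57×10⁻⁵ V

The dipole potential is V = kp cosθ / r².
V = (8.99×10⁹)(3.70×10⁻³¹)·cos120° / (6.83×10⁻⁹)² = -3.565×10⁻⁵ V.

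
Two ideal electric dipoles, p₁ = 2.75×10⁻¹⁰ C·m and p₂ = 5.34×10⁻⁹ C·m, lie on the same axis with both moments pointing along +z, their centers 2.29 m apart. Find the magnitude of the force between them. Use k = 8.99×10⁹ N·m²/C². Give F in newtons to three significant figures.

On-axis field of dipole 1 at distance r: E = 2kp₁/r³. Force on dipole 2 is F = p₂·dE/dr (gradient along axis).
dE/dr = −6kp₁/r⁴, so |F| = 6kp₁p₂/r⁴ (attractive for aligned moments).
F = 6(8.99×10⁹)(2.75×10⁻¹⁰)(5.34×10⁻⁹)/(2.29)⁴ = 2.880×10⁻⁹ N.

F ≈ 2.88×10⁻⁹ N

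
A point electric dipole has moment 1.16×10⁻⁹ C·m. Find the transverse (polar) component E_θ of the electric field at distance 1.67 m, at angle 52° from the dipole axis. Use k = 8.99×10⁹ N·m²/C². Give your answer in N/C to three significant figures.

E_θ ≈ 1.76 N/C

For a dipole, E_θ = (kp sinθ)/r³.
kp/r³ = (8.99×10⁹)(1.16×10⁻⁹)/(1.67)³ = 2.239 N/C.
E_θ = 2.239·sin52° = 1.764 N/C.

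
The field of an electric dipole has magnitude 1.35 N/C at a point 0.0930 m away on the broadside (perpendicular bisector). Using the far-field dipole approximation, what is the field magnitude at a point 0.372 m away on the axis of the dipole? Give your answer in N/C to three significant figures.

E ≈ 0.0422 N/C

Dipole fields scale as 1/r³ in the far field.
The axial field is twice the equatorial field at the same r, so the geometry factor is 2/1.
E₂ = E₁ · (2/1) · (r₁/r₂)³ = 1.35 · 2 · (0.0930/0.372)³.
(r₁/r₂)³ = (0.25)³ = 0.01562.
E₂ ≈ 0.04219 N/C.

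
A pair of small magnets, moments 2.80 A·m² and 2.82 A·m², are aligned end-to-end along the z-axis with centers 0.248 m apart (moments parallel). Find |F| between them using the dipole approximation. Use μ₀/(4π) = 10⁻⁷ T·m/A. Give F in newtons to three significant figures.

On-axis B of dipole 1: B = (μ₀/4π)·2m₁/r³. Force on dipole 2: F = m₂·dB/dr.
dB/dr = −(μ₀/4π)·6m₁/r⁴, so |F| = (μ₀/4π)·6m₁m₂/r⁴.
F = 6(10⁻⁷)(2.80)(2.82)/(0.248)⁴ = 0.001252 N.

F ≈ 0.00125 N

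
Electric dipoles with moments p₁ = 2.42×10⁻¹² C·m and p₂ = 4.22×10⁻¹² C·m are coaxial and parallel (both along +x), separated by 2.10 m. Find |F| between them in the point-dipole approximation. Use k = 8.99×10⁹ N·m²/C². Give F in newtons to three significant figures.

On-axis field of dipole 1 at distance r: E = 2kp₁/r³. Force on dipole 2 is F = p₂·dE/dr (gradient along axis).
dE/dr = −6kp₁/r⁴, so |F| = 6kp₁p₂/r⁴ (attractive for aligned moments).
F = 6(8.99×10⁹)(2.42×10⁻¹²)(4.22×10⁻¹²)/(2.10)⁴ = 2.832×10⁻¹⁴ N.

F ≈ 2.83×10⁻¹⁴ N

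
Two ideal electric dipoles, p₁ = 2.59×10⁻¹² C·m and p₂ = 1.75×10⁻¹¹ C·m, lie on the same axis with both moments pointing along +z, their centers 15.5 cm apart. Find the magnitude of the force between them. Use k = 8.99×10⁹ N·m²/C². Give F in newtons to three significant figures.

F ≈ 4.24×10⁻⁹ N

On-axis field of dipole 1 at distance r: E = 2kp₁/r³. Force on dipole 2 is F = p₂·dE/dr (gradient along axis).
dE/dr = −6kp₁/r⁴, so |F| = 6kp₁p₂/r⁴ (attractive for aligned moments).
F = 6(8.99×10⁹)(2.59×10⁻¹²)(1.75×10⁻¹¹)/(0.155)⁴ = 4.236×10⁻⁹ N.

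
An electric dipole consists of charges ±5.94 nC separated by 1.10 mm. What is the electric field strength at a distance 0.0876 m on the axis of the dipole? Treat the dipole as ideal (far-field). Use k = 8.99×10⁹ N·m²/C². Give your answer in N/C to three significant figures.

E ≈ 175 N/C

Dipole moment p = qd = (5.94×10⁻⁹ C)(0.00110 m) = 6.534×10⁻¹² C·m.
On the dipole axis E = 2kp/r³.
E = 2·(8.99×10⁹)(6.534×10⁻¹²) / (0.0876)³ = 174.8 N/C.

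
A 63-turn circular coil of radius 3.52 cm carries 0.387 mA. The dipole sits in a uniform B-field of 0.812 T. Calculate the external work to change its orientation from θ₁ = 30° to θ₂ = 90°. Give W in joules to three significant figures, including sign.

m = NIA = NIπa² = 63·(3.87×10⁻⁴)·π·(0.0352)² = 9.49×10⁻⁵ A·m².
W_ext = ΔU = −mB cosθ₂ + mB cosθ₁ = mB(cosθ₁ − cosθ₂).
W = (9.49×10⁻⁵)(0.812)·(cos30° − cos90°) = (7.706×10⁻⁵)·(+0.8660) = 6.673×10⁻⁵ J.

W ≈ 6.67×10⁻⁵ J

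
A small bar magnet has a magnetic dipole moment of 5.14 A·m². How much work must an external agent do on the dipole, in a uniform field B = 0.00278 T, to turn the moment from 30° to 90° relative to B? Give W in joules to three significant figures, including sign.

W ≈ 0.0124 J

W_ext = ΔU = −mB cosθ₂ + mB cosθ₁ = mB(cosθ₁ − cosθ₂).
W = (5.14)(0.00278)·(cos30° − cos90°) = (0.01429)·(+0.8660) = 0.01237 J.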